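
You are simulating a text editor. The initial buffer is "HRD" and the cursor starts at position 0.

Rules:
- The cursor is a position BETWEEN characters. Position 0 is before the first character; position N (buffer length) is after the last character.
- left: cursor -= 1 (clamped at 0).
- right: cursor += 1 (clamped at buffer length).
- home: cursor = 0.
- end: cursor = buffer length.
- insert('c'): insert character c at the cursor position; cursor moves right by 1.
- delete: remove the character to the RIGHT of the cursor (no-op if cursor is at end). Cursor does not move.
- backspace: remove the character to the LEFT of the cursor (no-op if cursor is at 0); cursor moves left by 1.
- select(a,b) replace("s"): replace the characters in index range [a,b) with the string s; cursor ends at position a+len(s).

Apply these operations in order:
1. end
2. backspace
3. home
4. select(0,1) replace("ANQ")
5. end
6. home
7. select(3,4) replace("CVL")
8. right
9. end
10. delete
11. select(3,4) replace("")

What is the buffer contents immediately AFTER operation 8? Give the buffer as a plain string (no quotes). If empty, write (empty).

After op 1 (end): buf='HRD' cursor=3
After op 2 (backspace): buf='HR' cursor=2
After op 3 (home): buf='HR' cursor=0
After op 4 (select(0,1) replace("ANQ")): buf='ANQR' cursor=3
After op 5 (end): buf='ANQR' cursor=4
After op 6 (home): buf='ANQR' cursor=0
After op 7 (select(3,4) replace("CVL")): buf='ANQCVL' cursor=6
After op 8 (right): buf='ANQCVL' cursor=6

Answer: ANQCVL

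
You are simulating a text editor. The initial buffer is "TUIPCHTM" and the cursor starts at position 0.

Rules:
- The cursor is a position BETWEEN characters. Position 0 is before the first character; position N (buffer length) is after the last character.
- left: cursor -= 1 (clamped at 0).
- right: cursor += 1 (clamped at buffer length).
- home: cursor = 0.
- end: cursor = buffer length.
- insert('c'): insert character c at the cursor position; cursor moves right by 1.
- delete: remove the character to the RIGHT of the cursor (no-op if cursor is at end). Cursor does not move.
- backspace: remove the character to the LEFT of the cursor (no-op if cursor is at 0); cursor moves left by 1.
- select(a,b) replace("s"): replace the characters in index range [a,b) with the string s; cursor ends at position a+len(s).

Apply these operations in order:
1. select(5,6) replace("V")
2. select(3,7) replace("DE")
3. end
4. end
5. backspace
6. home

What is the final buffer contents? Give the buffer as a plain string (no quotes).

After op 1 (select(5,6) replace("V")): buf='TUIPCVTM' cursor=6
After op 2 (select(3,7) replace("DE")): buf='TUIDEM' cursor=5
After op 3 (end): buf='TUIDEM' cursor=6
After op 4 (end): buf='TUIDEM' cursor=6
After op 5 (backspace): buf='TUIDE' cursor=5
After op 6 (home): buf='TUIDE' cursor=0

Answer: TUIDE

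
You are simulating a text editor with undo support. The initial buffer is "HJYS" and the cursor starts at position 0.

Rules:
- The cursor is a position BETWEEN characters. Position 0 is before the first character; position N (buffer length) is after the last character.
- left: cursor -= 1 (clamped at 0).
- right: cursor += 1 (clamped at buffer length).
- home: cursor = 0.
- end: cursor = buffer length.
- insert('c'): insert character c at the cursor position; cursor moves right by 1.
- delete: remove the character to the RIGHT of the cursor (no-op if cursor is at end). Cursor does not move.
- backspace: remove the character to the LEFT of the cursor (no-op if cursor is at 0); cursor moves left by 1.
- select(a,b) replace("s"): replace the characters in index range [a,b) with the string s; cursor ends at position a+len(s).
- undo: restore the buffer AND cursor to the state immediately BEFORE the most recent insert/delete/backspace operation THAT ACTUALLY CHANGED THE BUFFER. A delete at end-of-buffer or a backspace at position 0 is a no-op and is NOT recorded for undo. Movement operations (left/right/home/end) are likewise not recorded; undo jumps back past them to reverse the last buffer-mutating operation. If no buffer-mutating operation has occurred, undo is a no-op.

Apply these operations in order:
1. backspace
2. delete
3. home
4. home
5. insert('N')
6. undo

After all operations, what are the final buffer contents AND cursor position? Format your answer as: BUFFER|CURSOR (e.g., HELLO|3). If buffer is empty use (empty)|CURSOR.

Answer: JYS|0

Derivation:
After op 1 (backspace): buf='HJYS' cursor=0
After op 2 (delete): buf='JYS' cursor=0
After op 3 (home): buf='JYS' cursor=0
After op 4 (home): buf='JYS' cursor=0
After op 5 (insert('N')): buf='NJYS' cursor=1
After op 6 (undo): buf='JYS' cursor=0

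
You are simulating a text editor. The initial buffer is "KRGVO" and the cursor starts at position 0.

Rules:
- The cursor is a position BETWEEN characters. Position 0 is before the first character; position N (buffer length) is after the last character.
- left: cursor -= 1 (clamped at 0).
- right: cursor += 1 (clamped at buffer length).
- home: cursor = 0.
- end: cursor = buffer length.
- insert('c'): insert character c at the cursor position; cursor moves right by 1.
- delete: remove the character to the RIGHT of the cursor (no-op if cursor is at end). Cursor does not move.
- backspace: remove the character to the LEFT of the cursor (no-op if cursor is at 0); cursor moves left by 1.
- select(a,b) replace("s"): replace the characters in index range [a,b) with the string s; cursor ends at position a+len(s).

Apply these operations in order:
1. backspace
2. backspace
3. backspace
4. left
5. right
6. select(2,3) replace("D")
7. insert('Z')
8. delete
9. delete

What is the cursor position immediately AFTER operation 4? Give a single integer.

Answer: 0

Derivation:
After op 1 (backspace): buf='KRGVO' cursor=0
After op 2 (backspace): buf='KRGVO' cursor=0
After op 3 (backspace): buf='KRGVO' cursor=0
After op 4 (left): buf='KRGVO' cursor=0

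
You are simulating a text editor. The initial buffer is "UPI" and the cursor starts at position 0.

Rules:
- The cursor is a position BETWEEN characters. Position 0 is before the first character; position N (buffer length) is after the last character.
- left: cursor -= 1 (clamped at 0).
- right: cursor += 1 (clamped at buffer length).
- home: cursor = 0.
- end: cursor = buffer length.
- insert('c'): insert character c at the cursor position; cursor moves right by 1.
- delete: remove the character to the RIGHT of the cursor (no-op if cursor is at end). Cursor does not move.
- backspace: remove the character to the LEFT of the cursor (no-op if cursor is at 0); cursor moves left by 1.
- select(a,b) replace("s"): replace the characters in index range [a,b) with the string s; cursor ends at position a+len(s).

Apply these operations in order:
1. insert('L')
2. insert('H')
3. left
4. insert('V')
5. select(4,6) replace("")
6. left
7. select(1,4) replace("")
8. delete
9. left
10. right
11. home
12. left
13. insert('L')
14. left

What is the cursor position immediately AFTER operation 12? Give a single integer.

Answer: 0

Derivation:
After op 1 (insert('L')): buf='LUPI' cursor=1
After op 2 (insert('H')): buf='LHUPI' cursor=2
After op 3 (left): buf='LHUPI' cursor=1
After op 4 (insert('V')): buf='LVHUPI' cursor=2
After op 5 (select(4,6) replace("")): buf='LVHU' cursor=4
After op 6 (left): buf='LVHU' cursor=3
After op 7 (select(1,4) replace("")): buf='L' cursor=1
After op 8 (delete): buf='L' cursor=1
After op 9 (left): buf='L' cursor=0
After op 10 (right): buf='L' cursor=1
After op 11 (home): buf='L' cursor=0
After op 12 (left): buf='L' cursor=0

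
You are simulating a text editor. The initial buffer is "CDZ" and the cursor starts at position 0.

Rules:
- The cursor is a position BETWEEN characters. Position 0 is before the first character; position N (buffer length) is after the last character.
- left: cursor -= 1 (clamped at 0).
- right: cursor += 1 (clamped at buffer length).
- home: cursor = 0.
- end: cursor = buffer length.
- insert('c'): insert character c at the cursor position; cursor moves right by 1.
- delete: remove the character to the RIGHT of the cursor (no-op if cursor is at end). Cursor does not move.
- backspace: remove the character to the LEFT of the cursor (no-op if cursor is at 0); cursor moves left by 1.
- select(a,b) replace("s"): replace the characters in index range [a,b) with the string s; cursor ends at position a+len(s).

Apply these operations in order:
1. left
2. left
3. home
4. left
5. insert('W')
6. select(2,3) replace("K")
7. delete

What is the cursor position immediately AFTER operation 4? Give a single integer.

After op 1 (left): buf='CDZ' cursor=0
After op 2 (left): buf='CDZ' cursor=0
After op 3 (home): buf='CDZ' cursor=0
After op 4 (left): buf='CDZ' cursor=0

Answer: 0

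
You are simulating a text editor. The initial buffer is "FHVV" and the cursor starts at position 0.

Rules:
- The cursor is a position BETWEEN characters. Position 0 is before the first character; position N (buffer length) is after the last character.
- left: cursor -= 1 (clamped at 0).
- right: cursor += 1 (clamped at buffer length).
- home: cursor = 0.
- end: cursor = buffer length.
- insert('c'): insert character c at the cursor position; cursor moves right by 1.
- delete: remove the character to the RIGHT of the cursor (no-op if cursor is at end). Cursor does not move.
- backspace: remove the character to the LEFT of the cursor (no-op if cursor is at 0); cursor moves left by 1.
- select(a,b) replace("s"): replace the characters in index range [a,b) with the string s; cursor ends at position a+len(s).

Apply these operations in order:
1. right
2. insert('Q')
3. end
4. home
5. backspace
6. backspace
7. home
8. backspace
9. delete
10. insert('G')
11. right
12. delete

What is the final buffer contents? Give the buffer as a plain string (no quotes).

After op 1 (right): buf='FHVV' cursor=1
After op 2 (insert('Q')): buf='FQHVV' cursor=2
After op 3 (end): buf='FQHVV' cursor=5
After op 4 (home): buf='FQHVV' cursor=0
After op 5 (backspace): buf='FQHVV' cursor=0
After op 6 (backspace): buf='FQHVV' cursor=0
After op 7 (home): buf='FQHVV' cursor=0
After op 8 (backspace): buf='FQHVV' cursor=0
After op 9 (delete): buf='QHVV' cursor=0
After op 10 (insert('G')): buf='GQHVV' cursor=1
After op 11 (right): buf='GQHVV' cursor=2
After op 12 (delete): buf='GQVV' cursor=2

Answer: GQVV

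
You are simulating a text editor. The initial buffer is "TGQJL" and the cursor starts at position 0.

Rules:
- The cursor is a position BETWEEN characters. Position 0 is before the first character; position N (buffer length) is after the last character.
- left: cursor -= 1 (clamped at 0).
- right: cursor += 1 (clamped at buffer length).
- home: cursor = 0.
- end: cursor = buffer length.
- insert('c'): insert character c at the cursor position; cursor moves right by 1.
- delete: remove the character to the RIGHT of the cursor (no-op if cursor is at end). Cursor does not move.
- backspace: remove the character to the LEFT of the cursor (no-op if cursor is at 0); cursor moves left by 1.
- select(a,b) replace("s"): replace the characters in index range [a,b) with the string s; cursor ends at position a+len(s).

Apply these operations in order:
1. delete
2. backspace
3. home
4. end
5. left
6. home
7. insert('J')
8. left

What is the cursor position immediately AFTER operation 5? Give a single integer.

Answer: 3

Derivation:
After op 1 (delete): buf='GQJL' cursor=0
After op 2 (backspace): buf='GQJL' cursor=0
After op 3 (home): buf='GQJL' cursor=0
After op 4 (end): buf='GQJL' cursor=4
After op 5 (left): buf='GQJL' cursor=3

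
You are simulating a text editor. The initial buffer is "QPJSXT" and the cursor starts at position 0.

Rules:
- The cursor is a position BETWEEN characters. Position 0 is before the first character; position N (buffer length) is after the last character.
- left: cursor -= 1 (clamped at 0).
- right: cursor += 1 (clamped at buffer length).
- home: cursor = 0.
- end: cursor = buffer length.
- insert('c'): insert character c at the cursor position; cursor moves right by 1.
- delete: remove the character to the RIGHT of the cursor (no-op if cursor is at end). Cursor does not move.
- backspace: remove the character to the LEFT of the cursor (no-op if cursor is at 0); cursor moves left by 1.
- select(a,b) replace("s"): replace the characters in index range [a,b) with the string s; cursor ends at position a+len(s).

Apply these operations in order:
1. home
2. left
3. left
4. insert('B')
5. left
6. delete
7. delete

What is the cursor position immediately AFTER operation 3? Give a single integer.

After op 1 (home): buf='QPJSXT' cursor=0
After op 2 (left): buf='QPJSXT' cursor=0
After op 3 (left): buf='QPJSXT' cursor=0

Answer: 0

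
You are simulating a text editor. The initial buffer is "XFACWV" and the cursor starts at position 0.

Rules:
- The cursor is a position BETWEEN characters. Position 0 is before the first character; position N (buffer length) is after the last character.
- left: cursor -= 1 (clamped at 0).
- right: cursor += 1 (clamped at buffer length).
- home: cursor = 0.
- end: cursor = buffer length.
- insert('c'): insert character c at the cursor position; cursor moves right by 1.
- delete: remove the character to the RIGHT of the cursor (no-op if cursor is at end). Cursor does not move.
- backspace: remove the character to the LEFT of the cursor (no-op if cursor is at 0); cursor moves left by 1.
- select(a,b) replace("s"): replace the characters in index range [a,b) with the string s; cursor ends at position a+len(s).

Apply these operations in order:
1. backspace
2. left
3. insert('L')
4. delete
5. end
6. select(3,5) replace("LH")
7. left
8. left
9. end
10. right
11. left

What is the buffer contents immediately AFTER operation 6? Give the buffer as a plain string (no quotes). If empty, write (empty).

After op 1 (backspace): buf='XFACWV' cursor=0
After op 2 (left): buf='XFACWV' cursor=0
After op 3 (insert('L')): buf='LXFACWV' cursor=1
After op 4 (delete): buf='LFACWV' cursor=1
After op 5 (end): buf='LFACWV' cursor=6
After op 6 (select(3,5) replace("LH")): buf='LFALHV' cursor=5

Answer: LFALHV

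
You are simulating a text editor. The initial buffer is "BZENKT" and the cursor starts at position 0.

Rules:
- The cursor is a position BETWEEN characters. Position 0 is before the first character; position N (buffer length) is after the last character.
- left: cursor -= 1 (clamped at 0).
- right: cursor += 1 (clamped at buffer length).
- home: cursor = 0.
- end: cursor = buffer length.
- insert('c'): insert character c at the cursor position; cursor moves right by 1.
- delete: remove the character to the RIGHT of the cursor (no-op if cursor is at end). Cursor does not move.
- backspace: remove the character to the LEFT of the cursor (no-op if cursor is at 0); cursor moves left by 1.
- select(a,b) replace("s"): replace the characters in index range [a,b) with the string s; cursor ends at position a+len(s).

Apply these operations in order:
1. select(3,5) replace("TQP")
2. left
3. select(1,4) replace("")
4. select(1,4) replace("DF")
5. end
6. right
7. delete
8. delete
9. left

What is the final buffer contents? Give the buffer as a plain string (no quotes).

After op 1 (select(3,5) replace("TQP")): buf='BZETQPT' cursor=6
After op 2 (left): buf='BZETQPT' cursor=5
After op 3 (select(1,4) replace("")): buf='BQPT' cursor=1
After op 4 (select(1,4) replace("DF")): buf='BDF' cursor=3
After op 5 (end): buf='BDF' cursor=3
After op 6 (right): buf='BDF' cursor=3
After op 7 (delete): buf='BDF' cursor=3
After op 8 (delete): buf='BDF' cursor=3
After op 9 (left): buf='BDF' cursor=2

Answer: BDF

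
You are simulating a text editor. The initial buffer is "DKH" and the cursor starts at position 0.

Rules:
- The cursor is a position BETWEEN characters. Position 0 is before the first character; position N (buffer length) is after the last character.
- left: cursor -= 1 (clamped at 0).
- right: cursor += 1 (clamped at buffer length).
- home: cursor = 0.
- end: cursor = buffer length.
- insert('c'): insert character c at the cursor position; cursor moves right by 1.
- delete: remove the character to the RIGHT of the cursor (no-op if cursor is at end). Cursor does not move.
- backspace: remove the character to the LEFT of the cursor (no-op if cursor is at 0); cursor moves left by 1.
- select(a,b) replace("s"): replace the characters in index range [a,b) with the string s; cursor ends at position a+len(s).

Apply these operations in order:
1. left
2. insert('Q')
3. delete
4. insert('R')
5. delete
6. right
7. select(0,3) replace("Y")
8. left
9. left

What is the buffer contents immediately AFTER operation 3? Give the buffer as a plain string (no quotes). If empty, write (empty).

Answer: QKH

Derivation:
After op 1 (left): buf='DKH' cursor=0
After op 2 (insert('Q')): buf='QDKH' cursor=1
After op 3 (delete): buf='QKH' cursor=1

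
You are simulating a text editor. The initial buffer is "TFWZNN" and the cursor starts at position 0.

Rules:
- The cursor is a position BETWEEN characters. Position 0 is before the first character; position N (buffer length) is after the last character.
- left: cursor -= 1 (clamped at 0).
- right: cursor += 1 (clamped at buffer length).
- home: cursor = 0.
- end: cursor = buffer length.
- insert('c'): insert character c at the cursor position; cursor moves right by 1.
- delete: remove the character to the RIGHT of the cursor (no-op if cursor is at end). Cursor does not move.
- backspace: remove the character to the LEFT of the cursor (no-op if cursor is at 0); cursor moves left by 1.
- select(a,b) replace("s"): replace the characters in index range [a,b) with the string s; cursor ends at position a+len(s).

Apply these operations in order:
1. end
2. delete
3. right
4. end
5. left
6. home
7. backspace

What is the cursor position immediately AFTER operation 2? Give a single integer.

After op 1 (end): buf='TFWZNN' cursor=6
After op 2 (delete): buf='TFWZNN' cursor=6

Answer: 6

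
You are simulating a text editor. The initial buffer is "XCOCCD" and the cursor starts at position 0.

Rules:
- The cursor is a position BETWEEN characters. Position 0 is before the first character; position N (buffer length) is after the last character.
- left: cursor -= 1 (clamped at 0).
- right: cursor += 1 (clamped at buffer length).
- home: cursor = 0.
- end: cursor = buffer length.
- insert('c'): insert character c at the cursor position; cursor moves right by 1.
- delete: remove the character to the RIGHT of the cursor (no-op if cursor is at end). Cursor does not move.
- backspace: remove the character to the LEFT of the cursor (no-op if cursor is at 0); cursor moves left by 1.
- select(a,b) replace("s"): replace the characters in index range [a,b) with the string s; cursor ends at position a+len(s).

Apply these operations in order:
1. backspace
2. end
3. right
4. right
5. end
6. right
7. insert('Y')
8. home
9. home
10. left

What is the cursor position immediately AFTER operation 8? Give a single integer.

Answer: 0

Derivation:
After op 1 (backspace): buf='XCOCCD' cursor=0
After op 2 (end): buf='XCOCCD' cursor=6
After op 3 (right): buf='XCOCCD' cursor=6
After op 4 (right): buf='XCOCCD' cursor=6
After op 5 (end): buf='XCOCCD' cursor=6
After op 6 (right): buf='XCOCCD' cursor=6
After op 7 (insert('Y')): buf='XCOCCDY' cursor=7
After op 8 (home): buf='XCOCCDY' cursor=0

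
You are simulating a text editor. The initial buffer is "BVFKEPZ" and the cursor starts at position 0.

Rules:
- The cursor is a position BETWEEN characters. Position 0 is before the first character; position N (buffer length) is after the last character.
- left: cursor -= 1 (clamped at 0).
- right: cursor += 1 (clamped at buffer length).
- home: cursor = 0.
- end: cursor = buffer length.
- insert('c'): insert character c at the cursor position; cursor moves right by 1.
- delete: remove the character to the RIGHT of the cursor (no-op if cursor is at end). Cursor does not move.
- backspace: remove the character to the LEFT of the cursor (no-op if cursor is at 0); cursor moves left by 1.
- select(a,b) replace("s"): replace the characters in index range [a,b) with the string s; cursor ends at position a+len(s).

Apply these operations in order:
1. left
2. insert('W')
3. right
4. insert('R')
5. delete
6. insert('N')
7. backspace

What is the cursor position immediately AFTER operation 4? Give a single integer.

After op 1 (left): buf='BVFKEPZ' cursor=0
After op 2 (insert('W')): buf='WBVFKEPZ' cursor=1
After op 3 (right): buf='WBVFKEPZ' cursor=2
After op 4 (insert('R')): buf='WBRVFKEPZ' cursor=3

Answer: 3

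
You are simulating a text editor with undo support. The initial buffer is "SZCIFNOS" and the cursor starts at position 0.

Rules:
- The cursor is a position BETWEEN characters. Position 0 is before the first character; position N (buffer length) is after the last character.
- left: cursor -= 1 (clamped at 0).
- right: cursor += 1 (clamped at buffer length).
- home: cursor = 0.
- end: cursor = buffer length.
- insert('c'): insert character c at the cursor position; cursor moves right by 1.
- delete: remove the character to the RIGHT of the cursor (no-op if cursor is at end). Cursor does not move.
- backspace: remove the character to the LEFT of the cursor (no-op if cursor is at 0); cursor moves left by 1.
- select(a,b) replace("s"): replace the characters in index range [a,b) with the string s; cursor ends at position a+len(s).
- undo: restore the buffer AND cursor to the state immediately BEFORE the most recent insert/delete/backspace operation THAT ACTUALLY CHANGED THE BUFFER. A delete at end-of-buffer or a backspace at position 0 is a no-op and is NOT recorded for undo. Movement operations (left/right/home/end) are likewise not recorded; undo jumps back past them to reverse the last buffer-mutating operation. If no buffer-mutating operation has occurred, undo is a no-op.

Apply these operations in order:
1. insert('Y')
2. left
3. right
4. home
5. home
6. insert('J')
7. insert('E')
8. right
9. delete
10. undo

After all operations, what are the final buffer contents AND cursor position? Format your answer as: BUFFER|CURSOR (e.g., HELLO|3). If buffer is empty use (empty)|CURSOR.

After op 1 (insert('Y')): buf='YSZCIFNOS' cursor=1
After op 2 (left): buf='YSZCIFNOS' cursor=0
After op 3 (right): buf='YSZCIFNOS' cursor=1
After op 4 (home): buf='YSZCIFNOS' cursor=0
After op 5 (home): buf='YSZCIFNOS' cursor=0
After op 6 (insert('J')): buf='JYSZCIFNOS' cursor=1
After op 7 (insert('E')): buf='JEYSZCIFNOS' cursor=2
After op 8 (right): buf='JEYSZCIFNOS' cursor=3
After op 9 (delete): buf='JEYZCIFNOS' cursor=3
After op 10 (undo): buf='JEYSZCIFNOS' cursor=3

Answer: JEYSZCIFNOS|3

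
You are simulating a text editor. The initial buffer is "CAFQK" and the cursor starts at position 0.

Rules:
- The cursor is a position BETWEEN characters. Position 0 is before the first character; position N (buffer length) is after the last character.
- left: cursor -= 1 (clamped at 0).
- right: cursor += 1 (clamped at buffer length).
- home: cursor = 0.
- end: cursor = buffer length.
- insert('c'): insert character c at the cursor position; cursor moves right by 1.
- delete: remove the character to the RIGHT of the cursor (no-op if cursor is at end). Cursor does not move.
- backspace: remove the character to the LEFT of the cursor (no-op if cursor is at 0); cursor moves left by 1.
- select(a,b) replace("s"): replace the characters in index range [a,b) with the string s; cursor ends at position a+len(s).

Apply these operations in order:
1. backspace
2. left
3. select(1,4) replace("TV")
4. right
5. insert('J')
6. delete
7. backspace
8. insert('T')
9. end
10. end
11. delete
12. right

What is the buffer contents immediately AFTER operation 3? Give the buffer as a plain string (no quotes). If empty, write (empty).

After op 1 (backspace): buf='CAFQK' cursor=0
After op 2 (left): buf='CAFQK' cursor=0
After op 3 (select(1,4) replace("TV")): buf='CTVK' cursor=3

Answer: CTVK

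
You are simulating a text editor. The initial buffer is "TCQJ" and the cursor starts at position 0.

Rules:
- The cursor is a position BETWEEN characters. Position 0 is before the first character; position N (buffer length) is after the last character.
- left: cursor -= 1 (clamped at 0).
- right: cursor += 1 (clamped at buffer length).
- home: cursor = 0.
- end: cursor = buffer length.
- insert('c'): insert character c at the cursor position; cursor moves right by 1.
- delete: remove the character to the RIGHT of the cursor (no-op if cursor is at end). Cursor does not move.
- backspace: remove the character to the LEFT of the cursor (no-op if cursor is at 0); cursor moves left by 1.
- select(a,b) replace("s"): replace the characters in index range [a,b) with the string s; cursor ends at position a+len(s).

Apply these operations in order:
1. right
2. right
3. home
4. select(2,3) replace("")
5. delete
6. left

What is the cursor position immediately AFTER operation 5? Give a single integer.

After op 1 (right): buf='TCQJ' cursor=1
After op 2 (right): buf='TCQJ' cursor=2
After op 3 (home): buf='TCQJ' cursor=0
After op 4 (select(2,3) replace("")): buf='TCJ' cursor=2
After op 5 (delete): buf='TC' cursor=2

Answer: 2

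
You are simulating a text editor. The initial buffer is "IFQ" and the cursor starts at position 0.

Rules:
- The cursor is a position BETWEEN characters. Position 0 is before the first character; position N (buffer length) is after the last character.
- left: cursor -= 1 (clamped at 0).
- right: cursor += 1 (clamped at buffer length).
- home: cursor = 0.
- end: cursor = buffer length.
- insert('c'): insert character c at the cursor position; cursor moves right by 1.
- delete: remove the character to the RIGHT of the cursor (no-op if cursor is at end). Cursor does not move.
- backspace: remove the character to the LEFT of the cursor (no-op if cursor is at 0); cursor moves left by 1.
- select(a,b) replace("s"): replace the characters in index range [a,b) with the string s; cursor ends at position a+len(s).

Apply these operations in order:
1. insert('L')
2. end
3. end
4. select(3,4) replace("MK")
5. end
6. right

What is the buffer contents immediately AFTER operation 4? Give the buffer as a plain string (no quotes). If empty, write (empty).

Answer: LIFMK

Derivation:
After op 1 (insert('L')): buf='LIFQ' cursor=1
After op 2 (end): buf='LIFQ' cursor=4
After op 3 (end): buf='LIFQ' cursor=4
After op 4 (select(3,4) replace("MK")): buf='LIFMK' cursor=5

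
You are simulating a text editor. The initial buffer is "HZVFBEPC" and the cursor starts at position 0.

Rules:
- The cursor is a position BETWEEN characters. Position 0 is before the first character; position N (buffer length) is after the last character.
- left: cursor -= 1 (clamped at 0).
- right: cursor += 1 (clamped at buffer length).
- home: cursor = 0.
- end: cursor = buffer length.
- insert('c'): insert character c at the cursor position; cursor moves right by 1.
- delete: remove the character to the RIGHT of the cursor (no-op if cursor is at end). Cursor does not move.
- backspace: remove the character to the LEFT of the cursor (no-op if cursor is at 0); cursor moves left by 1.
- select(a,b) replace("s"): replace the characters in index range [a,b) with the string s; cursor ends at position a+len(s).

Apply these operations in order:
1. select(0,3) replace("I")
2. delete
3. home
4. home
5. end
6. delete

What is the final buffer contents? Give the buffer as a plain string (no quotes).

After op 1 (select(0,3) replace("I")): buf='IFBEPC' cursor=1
After op 2 (delete): buf='IBEPC' cursor=1
After op 3 (home): buf='IBEPC' cursor=0
After op 4 (home): buf='IBEPC' cursor=0
After op 5 (end): buf='IBEPC' cursor=5
After op 6 (delete): buf='IBEPC' cursor=5

Answer: IBEPC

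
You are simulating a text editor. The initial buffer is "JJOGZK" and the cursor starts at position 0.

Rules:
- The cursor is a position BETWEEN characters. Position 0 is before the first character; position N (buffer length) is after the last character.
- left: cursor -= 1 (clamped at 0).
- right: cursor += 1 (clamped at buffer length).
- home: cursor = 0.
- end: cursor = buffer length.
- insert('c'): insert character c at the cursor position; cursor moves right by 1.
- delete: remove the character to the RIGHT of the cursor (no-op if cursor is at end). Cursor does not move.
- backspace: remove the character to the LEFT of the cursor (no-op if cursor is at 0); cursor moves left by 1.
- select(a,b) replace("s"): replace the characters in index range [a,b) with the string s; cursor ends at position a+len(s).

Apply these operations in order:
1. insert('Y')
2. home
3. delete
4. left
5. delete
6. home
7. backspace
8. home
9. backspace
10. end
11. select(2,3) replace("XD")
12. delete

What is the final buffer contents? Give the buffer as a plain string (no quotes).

After op 1 (insert('Y')): buf='YJJOGZK' cursor=1
After op 2 (home): buf='YJJOGZK' cursor=0
After op 3 (delete): buf='JJOGZK' cursor=0
After op 4 (left): buf='JJOGZK' cursor=0
After op 5 (delete): buf='JOGZK' cursor=0
After op 6 (home): buf='JOGZK' cursor=0
After op 7 (backspace): buf='JOGZK' cursor=0
After op 8 (home): buf='JOGZK' cursor=0
After op 9 (backspace): buf='JOGZK' cursor=0
After op 10 (end): buf='JOGZK' cursor=5
After op 11 (select(2,3) replace("XD")): buf='JOXDZK' cursor=4
After op 12 (delete): buf='JOXDK' cursor=4

Answer: JOXDK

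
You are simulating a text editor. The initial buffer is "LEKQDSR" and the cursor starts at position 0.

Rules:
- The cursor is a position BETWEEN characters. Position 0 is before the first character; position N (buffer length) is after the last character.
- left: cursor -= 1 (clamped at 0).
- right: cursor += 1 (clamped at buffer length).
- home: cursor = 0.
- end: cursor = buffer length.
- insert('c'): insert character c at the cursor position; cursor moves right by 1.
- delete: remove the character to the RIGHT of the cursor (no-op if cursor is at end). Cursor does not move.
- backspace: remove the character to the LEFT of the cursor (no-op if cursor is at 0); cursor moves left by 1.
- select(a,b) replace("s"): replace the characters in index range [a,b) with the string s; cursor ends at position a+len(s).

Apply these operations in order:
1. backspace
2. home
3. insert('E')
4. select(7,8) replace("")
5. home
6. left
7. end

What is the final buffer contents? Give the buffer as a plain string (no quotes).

Answer: ELEKQDS

Derivation:
After op 1 (backspace): buf='LEKQDSR' cursor=0
After op 2 (home): buf='LEKQDSR' cursor=0
After op 3 (insert('E')): buf='ELEKQDSR' cursor=1
After op 4 (select(7,8) replace("")): buf='ELEKQDS' cursor=7
After op 5 (home): buf='ELEKQDS' cursor=0
After op 6 (left): buf='ELEKQDS' cursor=0
After op 7 (end): buf='ELEKQDS' cursor=7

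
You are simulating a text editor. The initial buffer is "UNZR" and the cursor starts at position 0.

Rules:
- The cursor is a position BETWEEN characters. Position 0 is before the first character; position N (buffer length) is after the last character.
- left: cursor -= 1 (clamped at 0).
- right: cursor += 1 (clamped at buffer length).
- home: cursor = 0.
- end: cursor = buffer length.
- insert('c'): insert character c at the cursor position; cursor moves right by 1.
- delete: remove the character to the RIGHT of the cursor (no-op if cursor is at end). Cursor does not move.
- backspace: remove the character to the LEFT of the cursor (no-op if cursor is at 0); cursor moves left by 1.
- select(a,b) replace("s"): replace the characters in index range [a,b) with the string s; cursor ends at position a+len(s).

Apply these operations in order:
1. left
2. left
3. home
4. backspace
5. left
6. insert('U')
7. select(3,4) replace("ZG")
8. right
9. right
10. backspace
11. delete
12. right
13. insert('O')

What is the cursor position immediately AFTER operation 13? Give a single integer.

Answer: 6

Derivation:
After op 1 (left): buf='UNZR' cursor=0
After op 2 (left): buf='UNZR' cursor=0
After op 3 (home): buf='UNZR' cursor=0
After op 4 (backspace): buf='UNZR' cursor=0
After op 5 (left): buf='UNZR' cursor=0
After op 6 (insert('U')): buf='UUNZR' cursor=1
After op 7 (select(3,4) replace("ZG")): buf='UUNZGR' cursor=5
After op 8 (right): buf='UUNZGR' cursor=6
After op 9 (right): buf='UUNZGR' cursor=6
After op 10 (backspace): buf='UUNZG' cursor=5
After op 11 (delete): buf='UUNZG' cursor=5
After op 12 (right): buf='UUNZG' cursor=5
After op 13 (insert('O')): buf='UUNZGO' cursor=6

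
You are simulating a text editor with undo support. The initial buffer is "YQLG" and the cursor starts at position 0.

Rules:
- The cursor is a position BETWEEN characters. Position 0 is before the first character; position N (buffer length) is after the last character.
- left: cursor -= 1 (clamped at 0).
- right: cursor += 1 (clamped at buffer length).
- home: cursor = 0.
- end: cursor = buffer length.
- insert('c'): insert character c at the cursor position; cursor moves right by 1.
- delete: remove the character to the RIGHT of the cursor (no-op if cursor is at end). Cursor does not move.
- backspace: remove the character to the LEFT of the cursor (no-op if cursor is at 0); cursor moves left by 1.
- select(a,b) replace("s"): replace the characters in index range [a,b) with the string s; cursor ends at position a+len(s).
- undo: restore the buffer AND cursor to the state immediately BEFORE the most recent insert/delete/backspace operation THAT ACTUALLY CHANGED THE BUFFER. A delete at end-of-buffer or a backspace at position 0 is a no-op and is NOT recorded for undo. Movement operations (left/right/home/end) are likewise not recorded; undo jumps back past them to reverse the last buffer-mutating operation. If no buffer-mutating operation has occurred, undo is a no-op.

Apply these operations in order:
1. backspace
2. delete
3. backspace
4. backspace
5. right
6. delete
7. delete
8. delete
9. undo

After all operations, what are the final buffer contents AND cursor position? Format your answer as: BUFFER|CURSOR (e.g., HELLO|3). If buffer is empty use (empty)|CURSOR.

Answer: QG|1

Derivation:
After op 1 (backspace): buf='YQLG' cursor=0
After op 2 (delete): buf='QLG' cursor=0
After op 3 (backspace): buf='QLG' cursor=0
After op 4 (backspace): buf='QLG' cursor=0
After op 5 (right): buf='QLG' cursor=1
After op 6 (delete): buf='QG' cursor=1
After op 7 (delete): buf='Q' cursor=1
After op 8 (delete): buf='Q' cursor=1
After op 9 (undo): buf='QG' cursor=1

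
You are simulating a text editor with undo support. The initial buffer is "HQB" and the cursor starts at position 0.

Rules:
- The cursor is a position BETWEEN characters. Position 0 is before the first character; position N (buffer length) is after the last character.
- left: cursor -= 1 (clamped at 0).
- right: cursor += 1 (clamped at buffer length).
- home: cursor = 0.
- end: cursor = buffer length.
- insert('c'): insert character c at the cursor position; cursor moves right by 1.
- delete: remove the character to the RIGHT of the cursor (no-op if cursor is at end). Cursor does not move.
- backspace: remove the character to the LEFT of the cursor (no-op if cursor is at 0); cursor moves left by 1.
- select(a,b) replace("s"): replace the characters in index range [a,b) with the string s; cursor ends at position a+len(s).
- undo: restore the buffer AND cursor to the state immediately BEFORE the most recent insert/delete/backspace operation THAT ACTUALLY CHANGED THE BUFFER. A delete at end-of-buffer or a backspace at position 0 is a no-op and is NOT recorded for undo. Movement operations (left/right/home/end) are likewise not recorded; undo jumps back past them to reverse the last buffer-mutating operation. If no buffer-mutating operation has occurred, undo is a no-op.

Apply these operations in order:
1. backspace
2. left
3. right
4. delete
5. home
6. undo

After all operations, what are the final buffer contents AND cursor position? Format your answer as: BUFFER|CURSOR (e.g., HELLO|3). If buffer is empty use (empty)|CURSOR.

After op 1 (backspace): buf='HQB' cursor=0
After op 2 (left): buf='HQB' cursor=0
After op 3 (right): buf='HQB' cursor=1
After op 4 (delete): buf='HB' cursor=1
After op 5 (home): buf='HB' cursor=0
After op 6 (undo): buf='HQB' cursor=1

Answer: HQB|1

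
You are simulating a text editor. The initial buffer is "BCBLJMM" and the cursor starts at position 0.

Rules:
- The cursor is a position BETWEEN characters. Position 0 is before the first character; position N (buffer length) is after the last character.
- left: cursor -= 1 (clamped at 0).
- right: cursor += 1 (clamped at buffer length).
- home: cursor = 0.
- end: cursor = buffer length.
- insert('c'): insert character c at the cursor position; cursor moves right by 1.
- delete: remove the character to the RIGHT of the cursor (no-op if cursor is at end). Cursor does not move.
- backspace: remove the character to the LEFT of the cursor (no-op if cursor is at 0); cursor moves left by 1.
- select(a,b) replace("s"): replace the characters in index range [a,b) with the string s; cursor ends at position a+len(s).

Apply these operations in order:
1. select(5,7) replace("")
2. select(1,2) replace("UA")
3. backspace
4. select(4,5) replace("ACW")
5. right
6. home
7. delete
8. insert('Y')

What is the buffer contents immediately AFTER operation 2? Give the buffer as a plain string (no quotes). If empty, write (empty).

After op 1 (select(5,7) replace("")): buf='BCBLJ' cursor=5
After op 2 (select(1,2) replace("UA")): buf='BUABLJ' cursor=3

Answer: BUABLJ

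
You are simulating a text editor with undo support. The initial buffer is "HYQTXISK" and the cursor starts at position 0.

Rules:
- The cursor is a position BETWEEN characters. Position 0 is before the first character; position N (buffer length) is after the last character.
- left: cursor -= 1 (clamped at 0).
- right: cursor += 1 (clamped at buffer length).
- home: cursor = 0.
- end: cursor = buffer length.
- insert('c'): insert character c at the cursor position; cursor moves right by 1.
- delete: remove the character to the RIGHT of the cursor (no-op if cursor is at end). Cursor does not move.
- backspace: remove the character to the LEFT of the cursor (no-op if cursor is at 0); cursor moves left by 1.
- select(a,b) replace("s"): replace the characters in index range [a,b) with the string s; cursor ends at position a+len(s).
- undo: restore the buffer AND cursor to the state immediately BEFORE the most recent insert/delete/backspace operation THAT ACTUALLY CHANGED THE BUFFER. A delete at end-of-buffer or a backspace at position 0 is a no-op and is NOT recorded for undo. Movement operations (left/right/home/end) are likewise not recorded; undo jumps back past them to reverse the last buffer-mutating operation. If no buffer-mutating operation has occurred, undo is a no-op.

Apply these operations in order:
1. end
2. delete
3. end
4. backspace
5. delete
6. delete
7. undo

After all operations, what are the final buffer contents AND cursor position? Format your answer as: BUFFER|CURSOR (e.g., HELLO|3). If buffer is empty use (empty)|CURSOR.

Answer: HYQTXISK|8

Derivation:
After op 1 (end): buf='HYQTXISK' cursor=8
After op 2 (delete): buf='HYQTXISK' cursor=8
After op 3 (end): buf='HYQTXISK' cursor=8
After op 4 (backspace): buf='HYQTXIS' cursor=7
After op 5 (delete): buf='HYQTXIS' cursor=7
After op 6 (delete): buf='HYQTXIS' cursor=7
After op 7 (undo): buf='HYQTXISK' cursor=8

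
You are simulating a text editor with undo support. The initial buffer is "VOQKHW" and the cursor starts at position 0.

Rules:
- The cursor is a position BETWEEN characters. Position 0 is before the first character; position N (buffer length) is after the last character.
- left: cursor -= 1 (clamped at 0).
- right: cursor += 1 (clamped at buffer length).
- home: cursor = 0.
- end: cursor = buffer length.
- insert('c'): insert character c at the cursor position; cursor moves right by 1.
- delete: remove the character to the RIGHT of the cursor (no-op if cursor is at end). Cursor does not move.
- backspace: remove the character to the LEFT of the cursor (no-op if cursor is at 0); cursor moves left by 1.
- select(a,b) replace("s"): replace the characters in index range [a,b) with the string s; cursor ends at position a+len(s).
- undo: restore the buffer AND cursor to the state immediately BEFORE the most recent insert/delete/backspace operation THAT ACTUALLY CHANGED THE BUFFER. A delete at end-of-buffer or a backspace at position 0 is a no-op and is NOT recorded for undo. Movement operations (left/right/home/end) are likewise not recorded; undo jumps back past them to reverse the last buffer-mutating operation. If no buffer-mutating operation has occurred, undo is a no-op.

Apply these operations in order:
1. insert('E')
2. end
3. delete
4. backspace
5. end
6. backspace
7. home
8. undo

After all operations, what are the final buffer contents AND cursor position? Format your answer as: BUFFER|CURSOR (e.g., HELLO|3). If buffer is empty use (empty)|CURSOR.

After op 1 (insert('E')): buf='EVOQKHW' cursor=1
After op 2 (end): buf='EVOQKHW' cursor=7
After op 3 (delete): buf='EVOQKHW' cursor=7
After op 4 (backspace): buf='EVOQKH' cursor=6
After op 5 (end): buf='EVOQKH' cursor=6
After op 6 (backspace): buf='EVOQK' cursor=5
After op 7 (home): buf='EVOQK' cursor=0
After op 8 (undo): buf='EVOQKH' cursor=6

Answer: EVOQKH|6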